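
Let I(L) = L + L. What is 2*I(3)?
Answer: 12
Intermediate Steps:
I(L) = 2*L
2*I(3) = 2*(2*3) = 2*6 = 12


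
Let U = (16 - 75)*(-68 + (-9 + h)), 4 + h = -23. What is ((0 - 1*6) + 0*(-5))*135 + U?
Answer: 5326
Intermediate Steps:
h = -27 (h = -4 - 23 = -27)
U = 6136 (U = (16 - 75)*(-68 + (-9 - 27)) = -59*(-68 - 36) = -59*(-104) = 6136)
((0 - 1*6) + 0*(-5))*135 + U = ((0 - 1*6) + 0*(-5))*135 + 6136 = ((0 - 6) + 0)*135 + 6136 = (-6 + 0)*135 + 6136 = -6*135 + 6136 = -810 + 6136 = 5326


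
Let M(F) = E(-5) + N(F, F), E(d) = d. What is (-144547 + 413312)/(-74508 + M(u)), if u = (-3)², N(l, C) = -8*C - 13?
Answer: -268765/74598 ≈ -3.6028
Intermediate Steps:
N(l, C) = -13 - 8*C
u = 9
M(F) = -18 - 8*F (M(F) = -5 + (-13 - 8*F) = -18 - 8*F)
(-144547 + 413312)/(-74508 + M(u)) = (-144547 + 413312)/(-74508 + (-18 - 8*9)) = 268765/(-74508 + (-18 - 72)) = 268765/(-74508 - 90) = 268765/(-74598) = 268765*(-1/74598) = -268765/74598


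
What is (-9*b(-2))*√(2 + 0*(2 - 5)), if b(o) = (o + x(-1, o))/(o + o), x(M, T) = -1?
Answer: -27*√2/4 ≈ -9.5459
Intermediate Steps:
b(o) = (-1 + o)/(2*o) (b(o) = (o - 1)/(o + o) = (-1 + o)/((2*o)) = (-1 + o)*(1/(2*o)) = (-1 + o)/(2*o))
(-9*b(-2))*√(2 + 0*(2 - 5)) = (-9*(-1 - 2)/(2*(-2)))*√(2 + 0*(2 - 5)) = (-9*(-1)*(-3)/(2*2))*√(2 + 0*(-3)) = (-9*¾)*√(2 + 0) = -27*√2/4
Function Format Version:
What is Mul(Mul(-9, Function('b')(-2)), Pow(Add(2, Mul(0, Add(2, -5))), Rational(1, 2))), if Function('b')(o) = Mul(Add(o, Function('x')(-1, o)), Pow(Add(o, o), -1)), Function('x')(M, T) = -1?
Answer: Mul(Rational(-27, 4), Pow(2, Rational(1, 2))) ≈ -9.5459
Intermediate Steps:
Function('b')(o) = Mul(Rational(1, 2), Pow(o, -1), Add(-1, o)) (Function('b')(o) = Mul(Add(o, -1), Pow(Add(o, o), -1)) = Mul(Add(-1, o), Pow(Mul(2, o), -1)) = Mul(Add(-1, o), Mul(Rational(1, 2), Pow(o, -1))) = Mul(Rational(1, 2), Pow(o, -1), Add(-1, o)))
Mul(Mul(-9, Function('b')(-2)), Pow(Add(2, Mul(0, Add(2, -5))), Rational(1, 2))) = Mul(Mul(-9, Mul(Rational(1, 2), Pow(-2, -1), Add(-1, -2))), Pow(Add(2, Mul(0, Add(2, -5))), Rational(1, 2))) = Mul(Mul(-9, Mul(Rational(1, 2), Rational(-1, 2), -3)), Pow(Add(2, Mul(0, -3)), Rational(1, 2))) = Mul(Mul(-9, Rational(3, 4)), Pow(Add(2, 0), Rational(1, 2))) = Mul(Rational(-27, 4), Pow(2, Rational(1, 2)))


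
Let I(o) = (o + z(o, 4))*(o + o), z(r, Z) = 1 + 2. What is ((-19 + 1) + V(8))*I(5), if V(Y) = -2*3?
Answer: -1920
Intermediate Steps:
z(r, Z) = 3
I(o) = 2*o*(3 + o) (I(o) = (o + 3)*(o + o) = (3 + o)*(2*o) = 2*o*(3 + o))
V(Y) = -6
((-19 + 1) + V(8))*I(5) = ((-19 + 1) - 6)*(2*5*(3 + 5)) = (-18 - 6)*(2*5*8) = -24*80 = -1920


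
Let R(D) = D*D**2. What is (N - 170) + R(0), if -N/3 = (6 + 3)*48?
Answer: -1466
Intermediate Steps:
R(D) = D**3
N = -1296 (N = -3*(6 + 3)*48 = -27*48 = -3*432 = -1296)
(N - 170) + R(0) = (-1296 - 170) + 0**3 = -1466 + 0 = -1466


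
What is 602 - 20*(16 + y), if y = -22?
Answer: 722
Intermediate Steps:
602 - 20*(16 + y) = 602 - 20*(16 - 22) = 602 - 20*(-6) = 602 - 1*(-120) = 602 + 120 = 722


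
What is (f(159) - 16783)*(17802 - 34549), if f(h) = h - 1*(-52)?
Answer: 277531284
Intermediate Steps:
f(h) = 52 + h (f(h) = h + 52 = 52 + h)
(f(159) - 16783)*(17802 - 34549) = ((52 + 159) - 16783)*(17802 - 34549) = (211 - 16783)*(-16747) = -16572*(-16747) = 277531284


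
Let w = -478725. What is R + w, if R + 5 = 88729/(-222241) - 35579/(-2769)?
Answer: -294595757130232/615385329 ≈ -4.7872e+5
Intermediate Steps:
R = 4584495293/615385329 (R = -5 + (88729/(-222241) - 35579/(-2769)) = -5 + (88729*(-1/222241) - 35579*(-1/2769)) = -5 + (-88729/222241 + 35579/2769) = -5 + 7661421938/615385329 = 4584495293/615385329 ≈ 7.4498)
R + w = 4584495293/615385329 - 478725 = -294595757130232/615385329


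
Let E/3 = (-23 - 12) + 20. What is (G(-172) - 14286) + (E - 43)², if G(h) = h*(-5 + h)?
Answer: 23902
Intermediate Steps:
E = -45 (E = 3*((-23 - 12) + 20) = 3*(-35 + 20) = 3*(-15) = -45)
(G(-172) - 14286) + (E - 43)² = (-172*(-5 - 172) - 14286) + (-45 - 43)² = (-172*(-177) - 14286) + (-88)² = (30444 - 14286) + 7744 = 16158 + 7744 = 23902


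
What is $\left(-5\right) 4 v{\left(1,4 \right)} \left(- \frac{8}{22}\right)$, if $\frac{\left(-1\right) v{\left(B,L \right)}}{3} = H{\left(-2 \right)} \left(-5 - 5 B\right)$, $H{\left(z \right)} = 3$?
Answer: $\frac{7200}{11} \approx 654.54$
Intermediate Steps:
$v{\left(B,L \right)} = 45 + 45 B$ ($v{\left(B,L \right)} = - 3 \cdot 3 \left(-5 - 5 B\right) = - 3 \left(-15 - 15 B\right) = 45 + 45 B$)
$\left(-5\right) 4 v{\left(1,4 \right)} \left(- \frac{8}{22}\right) = \left(-5\right) 4 \left(45 + 45 \cdot 1\right) \left(- \frac{8}{22}\right) = - 20 \left(45 + 45\right) \left(\left(-8\right) \frac{1}{22}\right) = \left(-20\right) 90 \left(- \frac{4}{11}\right) = \left(-1800\right) \left(- \frac{4}{11}\right) = \frac{7200}{11}$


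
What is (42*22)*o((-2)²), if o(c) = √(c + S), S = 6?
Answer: 924*√10 ≈ 2921.9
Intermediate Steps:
o(c) = √(6 + c) (o(c) = √(c + 6) = √(6 + c))
(42*22)*o((-2)²) = (42*22)*√(6 + (-2)²) = 924*√(6 + 4) = 924*√10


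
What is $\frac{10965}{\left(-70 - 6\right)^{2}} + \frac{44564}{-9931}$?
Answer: $- \frac{148508249}{57361456} \approx -2.589$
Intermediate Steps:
$\frac{10965}{\left(-70 - 6\right)^{2}} + \frac{44564}{-9931} = \frac{10965}{\left(-76\right)^{2}} + 44564 \left(- \frac{1}{9931}\right) = \frac{10965}{5776} - \frac{44564}{9931} = - \frac{148508249}{57361456}$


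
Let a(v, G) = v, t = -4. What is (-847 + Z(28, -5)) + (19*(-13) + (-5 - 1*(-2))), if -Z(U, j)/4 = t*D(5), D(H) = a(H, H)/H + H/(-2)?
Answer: -1121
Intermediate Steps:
D(H) = 1 - H/2 (D(H) = H/H + H/(-2) = 1 + H*(-½) = 1 - H/2)
Z(U, j) = -24 (Z(U, j) = -(-16)*(1 - ½*5) = -(-16)*(1 - 5/2) = -(-16)*(-3)/2 = -4*6 = -24)
(-847 + Z(28, -5)) + (19*(-13) + (-5 - 1*(-2))) = (-847 - 24) + (19*(-13) + (-5 - 1*(-2))) = -871 + (-247 + (-5 + 2)) = -871 + (-247 - 3) = -871 - 250 = -1121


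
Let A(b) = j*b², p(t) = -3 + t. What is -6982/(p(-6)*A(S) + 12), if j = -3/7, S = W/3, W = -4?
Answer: -24437/66 ≈ -370.26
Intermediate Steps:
S = -4/3 ≈ -1.3333
j = -3/7 (j = -3*⅐ = -3/7 ≈ -0.42857)
A(b) = -3*b²/7
-6982/(p(-6)*A(S) + 12) = -6982/((-3 - 6)*(-3*(-4/3)²/7) + 12) = -6982/(-(-27)*16/(7*9) + 12) = -6982/(-9*(-16/21) + 12) = -6982/(48/7 + 12) = -6982/132/7 = -6982*7/132 = -24437/66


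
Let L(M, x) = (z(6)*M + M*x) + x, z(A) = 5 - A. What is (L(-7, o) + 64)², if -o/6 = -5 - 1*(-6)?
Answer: 11449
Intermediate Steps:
o = -6 (o = -6*(-5 - 1*(-6)) = -6*(-5 + 6) = -6*1 = -6)
L(M, x) = x - M + M*x (L(M, x) = ((5 - 1*6)*M + M*x) + x = ((5 - 6)*M + M*x) + x = (-M + M*x) + x = x - M + M*x)
(L(-7, o) + 64)² = ((-6 - 1*(-7) - 7*(-6)) + 64)² = ((-6 + 7 + 42) + 64)² = (43 + 64)² = 107² = 11449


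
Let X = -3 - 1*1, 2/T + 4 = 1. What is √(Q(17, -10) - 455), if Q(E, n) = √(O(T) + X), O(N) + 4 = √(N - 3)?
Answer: √(-4095 + 3*√3*√(-24 + I*√33))/3 ≈ 0.06679 + 21.323*I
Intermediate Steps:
T = -⅔ (T = 2/(-4 + 1) = 2/(-3) = 2*(-⅓) = -⅔ ≈ -0.66667)
O(N) = -4 + √(-3 + N) (O(N) = -4 + √(N - 3) = -4 + √(-3 + N))
X = -4 (X = -3 - 1 = -4)
Q(E, n) = √(-8 + I*√33/3) (Q(E, n) = √((-4 + √(-3 - ⅔)) - 4) = √((-4 + √(-11/3)) - 4) = √((-4 + I*√33/3) - 4) = √(-8 + I*√33/3))
√(Q(17, -10) - 455) = √(√(-72 + 3*I*√33)/3 - 455) = √(-455 + √(-72 + 3*I*√33)/3)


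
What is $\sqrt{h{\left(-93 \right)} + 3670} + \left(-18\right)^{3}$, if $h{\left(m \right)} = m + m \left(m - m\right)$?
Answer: $-5832 + 7 \sqrt{73} \approx -5772.2$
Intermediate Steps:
$h{\left(m \right)} = m$ ($h{\left(m \right)} = m + m 0 = m + 0 = m$)
$\sqrt{h{\left(-93 \right)} + 3670} + \left(-18\right)^{3} = \sqrt{-93 + 3670} + \left(-18\right)^{3} = \sqrt{3577} - 5832 = 7 \sqrt{73} - 5832 = -5832 + 7 \sqrt{73}$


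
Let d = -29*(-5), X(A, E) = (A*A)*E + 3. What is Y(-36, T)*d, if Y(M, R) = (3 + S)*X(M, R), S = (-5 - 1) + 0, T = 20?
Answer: -11276505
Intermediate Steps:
X(A, E) = 3 + E*A**2 (X(A, E) = A**2*E + 3 = E*A**2 + 3 = 3 + E*A**2)
d = 145
S = -6 (S = -6 + 0 = -6)
Y(M, R) = -9 - 3*R*M**2 (Y(M, R) = (3 - 6)*(3 + R*M**2) = -3*(3 + R*M**2) = -9 - 3*R*M**2)
Y(-36, T)*d = (-9 - 3*20*(-36)**2)*145 = (-9 - 3*20*1296)*145 = (-9 - 77760)*145 = -77769*145 = -11276505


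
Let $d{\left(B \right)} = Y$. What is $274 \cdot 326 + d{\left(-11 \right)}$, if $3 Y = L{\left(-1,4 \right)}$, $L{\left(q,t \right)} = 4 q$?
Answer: $\frac{267968}{3} \approx 89323.0$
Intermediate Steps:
$Y = - \frac{4}{3}$ ($Y = \frac{4 \left(-1\right)}{3} = \frac{1}{3} \left(-4\right) = - \frac{4}{3} \approx -1.3333$)
$d{\left(B \right)} = - \frac{4}{3}$
$274 \cdot 326 + d{\left(-11 \right)} = 274 \cdot 326 - \frac{4}{3} = 89324 - \frac{4}{3} = \frac{267968}{3}$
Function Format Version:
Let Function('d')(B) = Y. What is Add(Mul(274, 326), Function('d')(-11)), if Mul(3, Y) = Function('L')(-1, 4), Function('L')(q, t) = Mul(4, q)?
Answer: Rational(267968, 3) ≈ 89323.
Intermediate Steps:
Y = Rational(-4, 3) (Y = Mul(Rational(1, 3), Mul(4, -1)) = Mul(Rational(1, 3), -4) = Rational(-4, 3) ≈ -1.3333)
Function('d')(B) = Rational(-4, 3)
Add(Mul(274, 326), Function('d')(-11)) = Add(Mul(274, 326), Rational(-4, 3)) = Add(89324, Rational(-4, 3)) = Rational(267968, 3)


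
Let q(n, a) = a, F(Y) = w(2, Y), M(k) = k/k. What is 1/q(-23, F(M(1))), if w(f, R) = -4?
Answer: -¼ ≈ -0.25000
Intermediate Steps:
M(k) = 1
F(Y) = -4
1/q(-23, F(M(1))) = 1/(-4) = -¼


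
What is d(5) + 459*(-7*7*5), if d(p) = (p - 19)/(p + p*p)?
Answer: -1686832/15 ≈ -1.1246e+5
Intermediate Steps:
d(p) = (-19 + p)/(p + p²)
d(5) + 459*(-7*7*5) = (-19 + 5)/(5*(1 + 5)) + 459*(-7*7*5) = (⅕)*(-14)/6 + 459*(-49*5) = (⅕)*(⅙)*(-14) + 459*(-245) = -7/15 - 112455 = -1686832/15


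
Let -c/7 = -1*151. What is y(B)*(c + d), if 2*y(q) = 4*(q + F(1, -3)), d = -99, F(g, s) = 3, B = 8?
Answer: 21076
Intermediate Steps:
y(q) = 6 + 2*q (y(q) = (4*(q + 3))/2 = (4*(3 + q))/2 = (12 + 4*q)/2 = 6 + 2*q)
c = 1057 (c = -(-7)*151 = -7*(-151) = 1057)
y(B)*(c + d) = (6 + 2*8)*(1057 - 99) = (6 + 16)*958 = 22*958 = 21076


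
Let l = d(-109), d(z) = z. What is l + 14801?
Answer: 14692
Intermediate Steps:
l = -109
l + 14801 = -109 + 14801 = 14692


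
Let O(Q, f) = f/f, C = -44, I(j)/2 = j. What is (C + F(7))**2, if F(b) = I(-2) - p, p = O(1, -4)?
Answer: 2401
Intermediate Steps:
I(j) = 2*j
O(Q, f) = 1
p = 1
F(b) = -5 (F(b) = 2*(-2) - 1*1 = -4 - 1 = -5)
(C + F(7))**2 = (-44 - 5)**2 = (-49)**2 = 2401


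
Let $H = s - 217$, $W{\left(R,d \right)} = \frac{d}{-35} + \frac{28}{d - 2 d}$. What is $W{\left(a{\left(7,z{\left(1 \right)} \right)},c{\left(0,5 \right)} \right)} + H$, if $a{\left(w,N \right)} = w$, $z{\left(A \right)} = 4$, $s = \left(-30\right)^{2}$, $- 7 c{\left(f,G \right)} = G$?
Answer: $\frac{176944}{245} \approx 722.22$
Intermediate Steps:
$c{\left(f,G \right)} = - \frac{G}{7}$
$s = 900$
$W{\left(R,d \right)} = - \frac{28}{d} - \frac{d}{35}$ ($W{\left(R,d \right)} = d \left(- \frac{1}{35}\right) + \frac{28}{\left(-1\right) d} = - \frac{d}{35} + 28 \left(- \frac{1}{d}\right) = - \frac{d}{35} - \frac{28}{d} = - \frac{28}{d} - \frac{d}{35}$)
$H = 683$ ($H = 900 - 217 = 683$)
$W{\left(a{\left(7,z{\left(1 \right)} \right)},c{\left(0,5 \right)} \right)} + H = \left(- \frac{28}{\left(- \frac{1}{7}\right) 5} - \frac{\left(- \frac{1}{7}\right) 5}{35}\right) + 683 = \left(- \frac{28}{- \frac{5}{7}} - - \frac{1}{49}\right) + 683 = \left(\left(-28\right) \left(- \frac{7}{5}\right) + \frac{1}{49}\right) + 683 = \left(\frac{196}{5} + \frac{1}{49}\right) + 683 = \frac{9609}{245} + 683 = \frac{176944}{245}$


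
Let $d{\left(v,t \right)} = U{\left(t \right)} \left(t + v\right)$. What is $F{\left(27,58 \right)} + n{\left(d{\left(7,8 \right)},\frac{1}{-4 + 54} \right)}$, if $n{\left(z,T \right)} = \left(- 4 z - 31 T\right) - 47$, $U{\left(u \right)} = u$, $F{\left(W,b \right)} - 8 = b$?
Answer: $- \frac{23081}{50} \approx -461.62$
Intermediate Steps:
$F{\left(W,b \right)} = 8 + b$
$d{\left(v,t \right)} = t \left(t + v\right)$
$n{\left(z,T \right)} = -47 - 31 T - 4 z$ ($n{\left(z,T \right)} = \left(- 31 T - 4 z\right) - 47 = -47 - 31 T - 4 z$)
$F{\left(27,58 \right)} + n{\left(d{\left(7,8 \right)},\frac{1}{-4 + 54} \right)} = \left(8 + 58\right) - \left(47 + \frac{31}{-4 + 54} + 4 \cdot 8 \left(8 + 7\right)\right) = 66 - \left(47 + \frac{31}{50} + 4 \cdot 8 \cdot 15\right) = 66 - \frac{26381}{50} = - \frac{23081}{50}$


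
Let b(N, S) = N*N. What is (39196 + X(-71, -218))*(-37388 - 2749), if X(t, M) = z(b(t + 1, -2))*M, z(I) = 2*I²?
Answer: 420166992110148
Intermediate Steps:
b(N, S) = N²
X(t, M) = 2*M*(1 + t)⁴ (X(t, M) = (2*((t + 1)²)²)*M = (2*((1 + t)²)²)*M = (2*(1 + t)⁴)*M = 2*M*(1 + t)⁴)
(39196 + X(-71, -218))*(-37388 - 2749) = (39196 + 2*(-218)*(1 - 71)⁴)*(-37388 - 2749) = (39196 + 2*(-218)*(-70)⁴)*(-40137) = (39196 + 2*(-218)*24010000)*(-40137) = (39196 - 10468360000)*(-40137) = -10468320804*(-40137) = 420166992110148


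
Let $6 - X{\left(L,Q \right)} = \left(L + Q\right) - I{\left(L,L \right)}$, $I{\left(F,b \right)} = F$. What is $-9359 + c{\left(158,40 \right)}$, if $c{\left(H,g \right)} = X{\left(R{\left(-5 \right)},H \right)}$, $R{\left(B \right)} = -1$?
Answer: $-9511$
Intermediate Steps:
$X{\left(L,Q \right)} = 6 - Q$ ($X{\left(L,Q \right)} = 6 - \left(\left(L + Q\right) - L\right) = 6 - Q$)
$c{\left(H,g \right)} = 6 - H$
$-9359 + c{\left(158,40 \right)} = -9359 + \left(6 - 158\right) = -9359 - 152 = -9511$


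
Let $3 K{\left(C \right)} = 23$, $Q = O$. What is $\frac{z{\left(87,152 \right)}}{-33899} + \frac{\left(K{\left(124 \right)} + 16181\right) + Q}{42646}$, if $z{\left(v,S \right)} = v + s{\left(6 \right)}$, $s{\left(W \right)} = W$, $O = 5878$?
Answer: $\frac{1116107783}{2168485131} \approx 0.51469$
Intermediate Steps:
$Q = 5878$
$K{\left(C \right)} = \frac{23}{3}$ ($K{\left(C \right)} = \frac{1}{3} \cdot 23 = \frac{23}{3}$)
$z{\left(v,S \right)} = 6 + v$ ($z{\left(v,S \right)} = v + 6 = 6 + v$)
$\frac{z{\left(87,152 \right)}}{-33899} + \frac{\left(K{\left(124 \right)} + 16181\right) + Q}{42646} = \frac{6 + 87}{-33899} + \frac{\left(\frac{23}{3} + 16181\right) + 5878}{42646} = 93 \left(- \frac{1}{33899}\right) + \left(\frac{48566}{3} + 5878\right) \frac{1}{42646} = - \frac{93}{33899} + \frac{66200}{3} \cdot \frac{1}{42646} = - \frac{93}{33899} + \frac{33100}{63969} = \frac{1116107783}{2168485131}$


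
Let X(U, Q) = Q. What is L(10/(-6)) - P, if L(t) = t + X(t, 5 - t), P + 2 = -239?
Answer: 246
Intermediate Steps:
P = -241 (P = -2 - 239 = -241)
L(t) = 5 (L(t) = t + (5 - t) = 5)
L(10/(-6)) - P = 5 - 1*(-241) = 5 + 241 = 246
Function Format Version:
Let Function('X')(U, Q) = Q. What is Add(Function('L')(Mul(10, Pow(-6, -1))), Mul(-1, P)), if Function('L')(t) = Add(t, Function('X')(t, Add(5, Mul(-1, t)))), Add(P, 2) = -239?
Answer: 246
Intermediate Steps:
P = -241 (P = Add(-2, -239) = -241)
Function('L')(t) = 5 (Function('L')(t) = Add(t, Add(5, Mul(-1, t))) = 5)
Add(Function('L')(Mul(10, Pow(-6, -1))), Mul(-1, P)) = Add(5, Mul(-1, -241)) = Add(5, 241) = 246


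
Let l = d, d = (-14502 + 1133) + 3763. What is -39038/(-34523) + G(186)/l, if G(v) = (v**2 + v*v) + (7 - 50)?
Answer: -2012231899/331627938 ≈ -6.0677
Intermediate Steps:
d = -9606 (d = -13369 + 3763 = -9606)
l = -9606
G(v) = -43 + 2*v**2 (G(v) = (v**2 + v**2) - 43 = 2*v**2 - 43 = -43 + 2*v**2)
-39038/(-34523) + G(186)/l = -39038/(-34523) + (-43 + 2*186**2)/(-9606) = -39038*(-1/34523) + (-43 + 2*34596)*(-1/9606) = 39038/34523 + (-43 + 69192)*(-1/9606) = 39038/34523 + 69149*(-1/9606) = 39038/34523 - 69149/9606 = -2012231899/331627938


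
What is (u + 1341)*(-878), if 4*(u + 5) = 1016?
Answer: -1396020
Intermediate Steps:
u = 249 (u = -5 + (¼)*1016 = -5 + 254 = 249)
(u + 1341)*(-878) = (249 + 1341)*(-878) = 1590*(-878) = -1396020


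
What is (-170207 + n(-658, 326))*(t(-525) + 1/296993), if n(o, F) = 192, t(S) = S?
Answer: 26508963899860/296993 ≈ 8.9258e+7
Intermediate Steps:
(-170207 + n(-658, 326))*(t(-525) + 1/296993) = (-170207 + 192)*(-525 + 1/296993) = -170015*(-525 + 1/296993) = -170015*(-155921324/296993) = 26508963899860/296993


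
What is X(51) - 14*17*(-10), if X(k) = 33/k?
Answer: 40471/17 ≈ 2380.6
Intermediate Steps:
X(51) - 14*17*(-10) = 33/51 - 14*17*(-10) = 33*(1/51) - 238*(-10) = 11/17 - 1*(-2380) = 11/17 + 2380 = 40471/17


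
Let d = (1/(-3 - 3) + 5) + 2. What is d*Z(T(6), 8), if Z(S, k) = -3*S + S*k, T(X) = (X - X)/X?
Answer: 0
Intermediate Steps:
T(X) = 0 (T(X) = 0/X = 0)
d = 41/6 (d = (1/(-6) + 5) + 2 = (-⅙ + 5) + 2 = 29/6 + 2 = 41/6 ≈ 6.8333)
d*Z(T(6), 8) = 41*(0*(-3 + 8))/6 = 41*(0*5)/6 = (41/6)*0 = 0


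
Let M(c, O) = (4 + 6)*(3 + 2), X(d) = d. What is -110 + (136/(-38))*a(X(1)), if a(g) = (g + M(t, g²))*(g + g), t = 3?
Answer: -9026/19 ≈ -475.05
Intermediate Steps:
M(c, O) = 50 (M(c, O) = 10*5 = 50)
a(g) = 2*g*(50 + g) (a(g) = (g + 50)*(g + g) = (50 + g)*(2*g) = 2*g*(50 + g))
-110 + (136/(-38))*a(X(1)) = -110 + (136/(-38))*(2*1*(50 + 1)) = -110 + (136*(-1/38))*(2*1*51) = -110 - 68/19*102 = -110 - 6936/19 = -9026/19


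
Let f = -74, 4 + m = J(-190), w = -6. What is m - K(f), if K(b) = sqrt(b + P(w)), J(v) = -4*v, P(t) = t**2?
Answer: 756 - I*sqrt(38) ≈ 756.0 - 6.1644*I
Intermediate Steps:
m = 756 (m = -4 - 4*(-190) = -4 + 760 = 756)
K(b) = sqrt(36 + b) (K(b) = sqrt(b + (-6)**2) = sqrt(b + 36) = sqrt(36 + b))
m - K(f) = 756 - sqrt(36 - 74) = 756 - sqrt(-38) = 756 - I*sqrt(38)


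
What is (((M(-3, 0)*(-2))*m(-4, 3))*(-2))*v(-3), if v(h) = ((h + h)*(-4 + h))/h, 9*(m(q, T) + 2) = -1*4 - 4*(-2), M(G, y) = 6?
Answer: 1568/3 ≈ 522.67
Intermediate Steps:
m(q, T) = -14/9 (m(q, T) = -2 + (-1*4 - 4*(-2))/9 = -2 + (-4 + 8)/9 = -2 + (⅑)*4 = -2 + 4/9 = -14/9)
v(h) = -8 + 2*h (v(h) = ((2*h)*(-4 + h))/h = (2*h*(-4 + h))/h = -8 + 2*h)
(((M(-3, 0)*(-2))*m(-4, 3))*(-2))*v(-3) = (((6*(-2))*(-14/9))*(-2))*(-8 + 2*(-3)) = (-12*(-14/9)*(-2))*(-8 - 6) = ((56/3)*(-2))*(-14) = -112/3*(-14) = 1568/3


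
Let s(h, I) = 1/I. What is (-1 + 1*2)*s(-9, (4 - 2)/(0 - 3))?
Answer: -3/2 ≈ -1.5000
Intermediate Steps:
(-1 + 1*2)*s(-9, (4 - 2)/(0 - 3)) = (-1 + 1*2)/(((4 - 2)/(0 - 3))) = (-1 + 2)/((2/(-3))) = 1/(2*(-1/3)) = 1/(-2/3) = 1*(-3/2) = -3/2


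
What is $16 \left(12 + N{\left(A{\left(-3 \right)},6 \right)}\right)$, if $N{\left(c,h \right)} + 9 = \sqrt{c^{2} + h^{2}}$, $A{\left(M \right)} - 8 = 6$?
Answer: $48 + 32 \sqrt{58} \approx 291.7$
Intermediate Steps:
$A{\left(M \right)} = 14$ ($A{\left(M \right)} = 8 + 6 = 14$)
$N{\left(c,h \right)} = -9 + \sqrt{c^{2} + h^{2}}$
$16 \left(12 + N{\left(A{\left(-3 \right)},6 \right)}\right) = 16 \left(12 - \left(9 - \sqrt{14^{2} + 6^{2}}\right)\right) = 16 \left(12 - \left(9 - \sqrt{196 + 36}\right)\right) = 16 \left(12 - \left(9 - \sqrt{232}\right)\right) = 16 \left(12 - \left(9 - 2 \sqrt{58}\right)\right) = 16 \left(3 + 2 \sqrt{58}\right) = 48 + 32 \sqrt{58}$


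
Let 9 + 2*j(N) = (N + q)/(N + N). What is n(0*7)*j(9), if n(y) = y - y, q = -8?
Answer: 0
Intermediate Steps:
j(N) = -9/2 + (-8 + N)/(4*N) (j(N) = -9/2 + ((N - 8)/(N + N))/2 = -9/2 + ((-8 + N)/((2*N)))/2 = -9/2 + ((-8 + N)*(1/(2*N)))/2 = -9/2 + ((-8 + N)/(2*N))/2 = -9/2 + (-8 + N)/(4*N))
n(y) = 0
n(0*7)*j(9) = 0*(-17/4 - 2/9) = 0*(-161/36) = 0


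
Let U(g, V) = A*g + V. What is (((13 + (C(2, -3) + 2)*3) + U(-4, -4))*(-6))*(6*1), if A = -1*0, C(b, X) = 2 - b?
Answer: -540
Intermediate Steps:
A = 0
U(g, V) = V (U(g, V) = 0*g + V = 0 + V = V)
(((13 + (C(2, -3) + 2)*3) + U(-4, -4))*(-6))*(6*1) = (((13 + ((2 - 1*2) + 2)*3) - 4)*(-6))*(6*1) = (((13 + ((2 - 2) + 2)*3) - 4)*(-6))*6 = (((13 + (0 + 2)*3) - 4)*(-6))*6 = (((13 + 2*3) - 4)*(-6))*6 = (((13 + 6) - 4)*(-6))*6 = ((19 - 4)*(-6))*6 = (15*(-6))*6 = -90*6 = -540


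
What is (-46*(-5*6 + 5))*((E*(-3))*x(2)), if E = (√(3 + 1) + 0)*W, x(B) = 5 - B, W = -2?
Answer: 41400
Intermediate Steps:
E = -4 (E = (√(3 + 1) + 0)*(-2) = (√4 + 0)*(-2) = (2 + 0)*(-2) = 2*(-2) = -4)
(-46*(-5*6 + 5))*((E*(-3))*x(2)) = (-46*(-5*6 + 5))*((-4*(-3))*(5 - 1*2)) = (-46*(-30 + 5))*(12*(5 - 2)) = (-46*(-25))*(12*3) = 1150*36 = 41400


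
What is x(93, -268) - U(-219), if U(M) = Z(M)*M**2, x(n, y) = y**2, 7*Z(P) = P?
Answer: 11006227/7 ≈ 1.5723e+6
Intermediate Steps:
Z(P) = P/7
U(M) = M**3/7 (U(M) = (M/7)*M**2 = M**3/7)
x(93, -268) - U(-219) = (-268)**2 - (-219)**3/7 = 71824 - (-10503459)/7 = 71824 - 1*(-10503459/7) = 71824 + 10503459/7 = 11006227/7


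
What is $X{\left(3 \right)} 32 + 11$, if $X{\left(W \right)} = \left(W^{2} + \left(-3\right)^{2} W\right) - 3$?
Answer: $1067$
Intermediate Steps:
$X{\left(W \right)} = -3 + W^{2} + 9 W$ ($X{\left(W \right)} = \left(W^{2} + 9 W\right) - 3 = -3 + W^{2} + 9 W$)
$X{\left(3 \right)} 32 + 11 = \left(-3 + 3^{2} + 9 \cdot 3\right) 32 + 11 = \left(-3 + 9 + 27\right) 32 + 11 = 33 \cdot 32 + 11 = 1056 + 11 = 1067$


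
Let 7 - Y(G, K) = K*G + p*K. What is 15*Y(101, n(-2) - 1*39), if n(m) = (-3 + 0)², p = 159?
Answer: 117105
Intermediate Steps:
n(m) = 9 (n(m) = (-3)² = 9)
Y(G, K) = 7 - 159*K - G*K (Y(G, K) = 7 - (K*G + 159*K) = 7 - (G*K + 159*K) = 7 - (159*K + G*K) = 7 + (-159*K - G*K) = 7 - 159*K - G*K)
15*Y(101, n(-2) - 1*39) = 15*(7 - 159*(9 - 1*39) - 1*101*(9 - 1*39)) = 15*(7 - 159*(9 - 39) - 1*101*(9 - 39)) = 15*(7 - 159*(-30) - 1*101*(-30)) = 15*(7 + 4770 + 3030) = 15*7807 = 117105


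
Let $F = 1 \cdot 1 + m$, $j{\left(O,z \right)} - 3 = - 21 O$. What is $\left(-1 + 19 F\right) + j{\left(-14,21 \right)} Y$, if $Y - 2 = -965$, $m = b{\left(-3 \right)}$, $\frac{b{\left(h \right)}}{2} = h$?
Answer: $-286107$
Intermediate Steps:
$b{\left(h \right)} = 2 h$
$m = -6$ ($m = 2 \left(-3\right) = -6$)
$j{\left(O,z \right)} = 3 - 21 O$
$F = -5$ ($F = 1 \cdot 1 - 6 = 1 - 6 = -5$)
$Y = -963$ ($Y = 2 - 965 = -963$)
$\left(-1 + 19 F\right) + j{\left(-14,21 \right)} Y = \left(-1 + 19 \left(-5\right)\right) + \left(3 - -294\right) \left(-963\right) = \left(-1 - 95\right) + \left(3 + 294\right) \left(-963\right) = -96 + 297 \left(-963\right) = -96 - 286011 = -286107$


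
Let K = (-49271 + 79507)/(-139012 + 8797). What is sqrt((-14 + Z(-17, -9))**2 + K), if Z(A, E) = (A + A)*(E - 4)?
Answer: 2*sqrt(776513529024915)/130215 ≈ 428.00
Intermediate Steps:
Z(A, E) = 2*A*(-4 + E) (Z(A, E) = (2*A)*(-4 + E) = 2*A*(-4 + E))
K = -30236/130215 (K = 30236/(-130215) = 30236*(-1/130215) = -30236/130215 ≈ -0.23220)
sqrt((-14 + Z(-17, -9))**2 + K) = sqrt((-14 + 2*(-17)*(-4 - 9))**2 - 30236/130215) = sqrt((-14 + 2*(-17)*(-13))**2 - 30236/130215) = sqrt((-14 + 442)**2 - 30236/130215) = sqrt(428**2 - 30236/130215) = sqrt(183184 - 30236/130215) = sqrt(23853274324/130215) = 2*sqrt(776513529024915)/130215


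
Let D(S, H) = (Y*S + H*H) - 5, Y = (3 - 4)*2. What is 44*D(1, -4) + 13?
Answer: 409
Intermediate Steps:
Y = -2 (Y = -1*2 = -2)
D(S, H) = -5 + H**2 - 2*S (D(S, H) = (-2*S + H*H) - 5 = (-2*S + H**2) - 5 = (H**2 - 2*S) - 5 = -5 + H**2 - 2*S)
44*D(1, -4) + 13 = 44*(-5 + (-4)**2 - 2*1) + 13 = 44*(-5 + 16 - 2) + 13 = 44*9 + 13 = 396 + 13 = 409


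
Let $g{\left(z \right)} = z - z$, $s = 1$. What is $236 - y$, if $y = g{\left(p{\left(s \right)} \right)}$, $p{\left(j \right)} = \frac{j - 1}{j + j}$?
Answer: $236$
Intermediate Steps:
$p{\left(j \right)} = \frac{-1 + j}{2 j}$
$g{\left(z \right)} = 0$
$y = 0$
$236 - y = 236 - 0 = 236 + 0 = 236$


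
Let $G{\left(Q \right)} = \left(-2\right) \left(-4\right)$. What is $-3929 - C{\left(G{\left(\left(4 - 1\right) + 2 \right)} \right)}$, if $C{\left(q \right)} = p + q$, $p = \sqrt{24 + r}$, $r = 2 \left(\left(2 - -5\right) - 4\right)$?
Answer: $-3937 - \sqrt{30} \approx -3942.5$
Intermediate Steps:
$r = 6$ ($r = 2 \left(\left(2 + 5\right) - 4\right) = 2 \left(7 - 4\right) = 2 \cdot 3 = 6$)
$p = \sqrt{30}$ ($p = \sqrt{24 + 6} = \sqrt{30} \approx 5.4772$)
$G{\left(Q \right)} = 8$
$C{\left(q \right)} = q + \sqrt{30}$ ($C{\left(q \right)} = \sqrt{30} + q = q + \sqrt{30}$)
$-3929 - C{\left(G{\left(\left(4 - 1\right) + 2 \right)} \right)} = -3929 - \left(8 + \sqrt{30}\right) = -3937 - \sqrt{30}$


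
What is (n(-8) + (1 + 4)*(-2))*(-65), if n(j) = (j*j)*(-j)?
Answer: -32630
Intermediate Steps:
n(j) = -j**3 (n(j) = j**2*(-j) = -j**3)
(n(-8) + (1 + 4)*(-2))*(-65) = (-1*(-8)**3 + (1 + 4)*(-2))*(-65) = (-1*(-512) + 5*(-2))*(-65) = (512 - 10)*(-65) = 502*(-65) = -32630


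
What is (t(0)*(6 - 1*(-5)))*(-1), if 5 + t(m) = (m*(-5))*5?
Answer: 55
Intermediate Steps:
t(m) = -5 - 25*m (t(m) = -5 + (m*(-5))*5 = -5 - 5*m*5 = -5 - 25*m)
(t(0)*(6 - 1*(-5)))*(-1) = ((-5 - 25*0)*(6 - 1*(-5)))*(-1) = ((-5 + 0)*(6 + 5))*(-1) = -5*11*(-1) = -55*(-1) = 55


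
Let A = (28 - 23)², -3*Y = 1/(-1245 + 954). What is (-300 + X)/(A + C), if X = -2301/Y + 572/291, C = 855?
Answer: -53149061/23280 ≈ -2283.0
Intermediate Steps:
Y = 1/873 (Y = -1/(3*(-1245 + 954)) = -⅓/(-291) = -⅓*(-1/291) = 1/873 ≈ 0.0011455)
X = -584552371/291 (X = -2301/1/873 + 572/291 = -2301*873 + 572*(1/291) = -2008773 + 572/291 = -584552371/291 ≈ -2.0088e+6)
A = 25 (A = 5² = 25)
(-300 + X)/(A + C) = (-300 - 584552371/291)/(25 + 855) = -584639671/291/880 = -584639671/291*1/880 = -53149061/23280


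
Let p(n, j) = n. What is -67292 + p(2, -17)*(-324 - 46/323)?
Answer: -21944712/323 ≈ -67940.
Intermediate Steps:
-67292 + p(2, -17)*(-324 - 46/323) = -67292 + 2*(-324 - 46/323) = -67292 + 2*(-104698/323) = -67292 - 209396/323 = -21944712/323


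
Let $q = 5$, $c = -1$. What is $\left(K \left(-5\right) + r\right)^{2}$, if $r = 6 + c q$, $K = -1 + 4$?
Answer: $196$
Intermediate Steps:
$K = 3$
$r = 1$ ($r = 6 - 5 = 1$)
$\left(K \left(-5\right) + r\right)^{2} = \left(3 \left(-5\right) + 1\right)^{2} = \left(-15 + 1\right)^{2} = \left(-14\right)^{2} = 196$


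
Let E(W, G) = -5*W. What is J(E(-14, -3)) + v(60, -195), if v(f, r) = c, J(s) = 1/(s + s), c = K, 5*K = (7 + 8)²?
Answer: 6301/140 ≈ 45.007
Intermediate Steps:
K = 45 (K = (7 + 8)²/5 = (⅕)*15² = (⅕)*225 = 45)
c = 45
J(s) = 1/(2*s)
v(f, r) = 45
J(E(-14, -3)) + v(60, -195) = 1/(2*((-5*(-14)))) + 45 = (½)/70 + 45 = (½)*(1/70) + 45 = 1/140 + 45 = 6301/140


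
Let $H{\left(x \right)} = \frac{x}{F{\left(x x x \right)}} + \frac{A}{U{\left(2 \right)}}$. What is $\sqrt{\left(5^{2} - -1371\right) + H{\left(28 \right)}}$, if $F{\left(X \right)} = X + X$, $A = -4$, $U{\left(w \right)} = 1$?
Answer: $\frac{\sqrt{4365314}}{56} \approx 37.31$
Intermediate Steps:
$F{\left(X \right)} = 2 X$
$H{\left(x \right)} = -4 + \frac{1}{2 x^{2}}$ ($H{\left(x \right)} = \frac{x}{2 x x x} - \frac{4}{1} = \frac{x}{2 x^{2} x} - 4 = \frac{x}{2 x^{3}} - 4 = x \frac{1}{2 x^{3}} - 4 = \frac{1}{2 x^{2}} - 4 = -4 + \frac{1}{2 x^{2}}$)
$\sqrt{\left(5^{2} - -1371\right) + H{\left(28 \right)}} = \sqrt{\left(5^{2} - -1371\right) - \left(4 - \frac{1}{2 \cdot 784}\right)} = \sqrt{\left(25 + 1371\right) + \left(-4 + \frac{1}{2} \cdot \frac{1}{784}\right)} = \sqrt{1396 + \left(-4 + \frac{1}{1568}\right)} = \sqrt{1396 - \frac{6271}{1568}} = \sqrt{\frac{2182657}{1568}} = \frac{\sqrt{4365314}}{56}$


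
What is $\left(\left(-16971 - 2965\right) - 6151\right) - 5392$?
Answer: $-31479$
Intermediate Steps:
$\left(\left(-16971 - 2965\right) - 6151\right) - 5392 = \left(-19936 - 6151\right) - 5392 = -26087 - 5392 = -31479$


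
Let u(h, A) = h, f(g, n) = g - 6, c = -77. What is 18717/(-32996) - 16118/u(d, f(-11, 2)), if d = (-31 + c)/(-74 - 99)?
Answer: -23002132445/890892 ≈ -25819.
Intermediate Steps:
f(g, n) = -6 + g
d = 108/173 (d = (-31 - 77)/(-74 - 99) = -108/(-173) = -108*(-1/173) = 108/173 ≈ 0.62428)
18717/(-32996) - 16118/u(d, f(-11, 2)) = 18717/(-32996) - 16118/108/173 = 18717*(-1/32996) - 16118*173/108 = -18717/32996 - 1394207/54 = -23002132445/890892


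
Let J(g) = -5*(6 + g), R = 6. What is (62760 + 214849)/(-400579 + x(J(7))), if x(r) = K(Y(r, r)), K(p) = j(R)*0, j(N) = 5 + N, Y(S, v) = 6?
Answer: -277609/400579 ≈ -0.69302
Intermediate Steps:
J(g) = -30 - 5*g
K(p) = 0 (K(p) = (5 + 6)*0 = 11*0 = 0)
x(r) = 0
(62760 + 214849)/(-400579 + x(J(7))) = (62760 + 214849)/(-400579 + 0) = 277609/(-400579) = 277609*(-1/400579) = -277609/400579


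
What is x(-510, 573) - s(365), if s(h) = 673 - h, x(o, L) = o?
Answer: -818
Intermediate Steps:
x(-510, 573) - s(365) = -510 - (673 - 1*365) = -510 - (673 - 365) = -510 - 1*308 = -510 - 308 = -818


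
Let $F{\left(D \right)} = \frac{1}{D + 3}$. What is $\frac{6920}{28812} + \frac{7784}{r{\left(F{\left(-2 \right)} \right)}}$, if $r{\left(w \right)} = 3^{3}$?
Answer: $\frac{18704954}{64827} \approx 288.54$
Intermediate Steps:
$F{\left(D \right)} = \frac{1}{3 + D}$
$r{\left(w \right)} = 27$
$\frac{6920}{28812} + \frac{7784}{r{\left(F{\left(-2 \right)} \right)}} = \frac{6920}{28812} + \frac{7784}{27} = 6920 \cdot \frac{1}{28812} + 7784 \cdot \frac{1}{27} = \frac{1730}{7203} + \frac{7784}{27} = \frac{18704954}{64827}$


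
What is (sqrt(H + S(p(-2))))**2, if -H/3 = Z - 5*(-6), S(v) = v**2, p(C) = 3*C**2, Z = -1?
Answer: 57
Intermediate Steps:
H = -87 (H = -3*(-1 - 5*(-6)) = -3*(-1 + 30) = -3*29 = -87)
(sqrt(H + S(p(-2))))**2 = (sqrt(-87 + (3*(-2)**2)**2))**2 = (sqrt(-87 + (3*4)**2))**2 = (sqrt(-87 + 12**2))**2 = (sqrt(-87 + 144))**2 = (sqrt(57))**2 = 57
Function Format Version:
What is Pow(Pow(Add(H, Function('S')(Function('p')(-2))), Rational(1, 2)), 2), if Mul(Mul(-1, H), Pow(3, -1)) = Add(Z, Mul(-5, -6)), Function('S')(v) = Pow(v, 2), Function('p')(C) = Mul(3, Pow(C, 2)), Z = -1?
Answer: 57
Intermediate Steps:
H = -87 (H = Mul(-3, Add(-1, Mul(-5, -6))) = Mul(-3, Add(-1, 30)) = Mul(-3, 29) = -87)
Pow(Pow(Add(H, Function('S')(Function('p')(-2))), Rational(1, 2)), 2) = Pow(Pow(Add(-87, Pow(Mul(3, Pow(-2, 2)), 2)), Rational(1, 2)), 2) = Pow(Pow(Add(-87, Pow(Mul(3, 4), 2)), Rational(1, 2)), 2) = Pow(Pow(Add(-87, Pow(12, 2)), Rational(1, 2)), 2) = Pow(Pow(Add(-87, 144), Rational(1, 2)), 2) = Pow(Pow(57, Rational(1, 2)), 2) = 57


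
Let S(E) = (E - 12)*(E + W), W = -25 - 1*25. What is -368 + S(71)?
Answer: 871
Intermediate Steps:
W = -50 (W = -25 - 25 = -50)
S(E) = (-50 + E)*(-12 + E) (S(E) = (E - 12)*(E - 50) = (-12 + E)*(-50 + E) = (-50 + E)*(-12 + E))
-368 + S(71) = -368 + (600 + 71² - 62*71) = -368 + (600 + 5041 - 4402) = -368 + 1239 = 871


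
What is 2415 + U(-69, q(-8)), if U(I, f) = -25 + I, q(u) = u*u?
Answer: 2321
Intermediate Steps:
q(u) = u²
2415 + U(-69, q(-8)) = 2415 + (-25 - 69) = 2415 - 94 = 2321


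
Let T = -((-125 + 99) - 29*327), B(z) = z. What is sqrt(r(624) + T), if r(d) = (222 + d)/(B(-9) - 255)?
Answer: sqrt(4600805)/22 ≈ 97.498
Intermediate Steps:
T = 9509 (T = -(-26 - 9483) = -1*(-9509) = 9509)
r(d) = -37/44 - d/264 (r(d) = (222 + d)/(-9 - 255) = (222 + d)/(-264) = (222 + d)*(-1/264) = -37/44 - d/264)
sqrt(r(624) + T) = sqrt((-37/44 - 1/264*624) + 9509) = sqrt((-37/44 - 26/11) + 9509) = sqrt(-141/44 + 9509) = sqrt(418255/44) = sqrt(4600805)/22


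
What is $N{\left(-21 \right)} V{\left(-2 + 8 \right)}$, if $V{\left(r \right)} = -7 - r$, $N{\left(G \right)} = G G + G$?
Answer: $-5460$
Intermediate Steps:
$N{\left(G \right)} = G + G^{2}$ ($N{\left(G \right)} = G^{2} + G = G + G^{2}$)
$N{\left(-21 \right)} V{\left(-2 + 8 \right)} = - 21 \left(1 - 21\right) \left(-7 - \left(-2 + 8\right)\right) = \left(-21\right) \left(-20\right) \left(-7 - 6\right) = 420 \left(-7 - 6\right) = 420 \left(-13\right) = -5460$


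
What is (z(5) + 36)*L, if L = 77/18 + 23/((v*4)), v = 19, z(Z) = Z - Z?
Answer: 3133/19 ≈ 164.89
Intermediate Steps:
z(Z) = 0
L = 3133/684 (L = 77/18 + 23/((19*4)) = 77*(1/18) + 23/76 = 77/18 + 23*(1/76) = 77/18 + 23/76 = 3133/684 ≈ 4.5804)
(z(5) + 36)*L = (0 + 36)*(3133/684) = 36*(3133/684) = 3133/19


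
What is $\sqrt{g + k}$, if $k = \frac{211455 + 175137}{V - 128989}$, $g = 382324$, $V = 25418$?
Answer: $\frac{2 \sqrt{1025282793100813}}{103571} \approx 618.32$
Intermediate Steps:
$k = - \frac{386592}{103571}$ ($k = \frac{211455 + 175137}{25418 - 128989} = \frac{386592}{-103571} = 386592 \left(- \frac{1}{103571}\right) = - \frac{386592}{103571} \approx -3.7326$)
$\sqrt{g + k} = \sqrt{382324 - \frac{386592}{103571}} = \sqrt{\frac{39597292412}{103571}} = \frac{2 \sqrt{1025282793100813}}{103571}$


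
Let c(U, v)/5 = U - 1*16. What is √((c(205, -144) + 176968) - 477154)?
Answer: 3*I*√33249 ≈ 547.03*I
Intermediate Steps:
c(U, v) = -80 + 5*U (c(U, v) = 5*(U - 1*16) = 5*(U - 16) = 5*(-16 + U) = -80 + 5*U)
√((c(205, -144) + 176968) - 477154) = √(((-80 + 5*205) + 176968) - 477154) = √(((-80 + 1025) + 176968) - 477154) = √((945 + 176968) - 477154) = √(177913 - 477154) = √(-299241) = 3*I*√33249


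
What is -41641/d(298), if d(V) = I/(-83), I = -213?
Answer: -3456203/213 ≈ -16226.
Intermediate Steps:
d(V) = 213/83 (d(V) = -213/(-83) = -213*(-1/83) = 213/83)
-41641/d(298) = -41641/213/83 = -41641*83/213 = -3456203/213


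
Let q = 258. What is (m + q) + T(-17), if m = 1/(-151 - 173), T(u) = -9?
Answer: 80675/324 ≈ 249.00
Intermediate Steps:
m = -1/324 (m = 1/(-324) = -1/324 ≈ -0.0030864)
(m + q) + T(-17) = (-1/324 + 258) - 9 = 83591/324 - 9 = 80675/324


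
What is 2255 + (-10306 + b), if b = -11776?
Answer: -19827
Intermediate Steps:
2255 + (-10306 + b) = 2255 + (-10306 - 11776) = 2255 - 22082 = -19827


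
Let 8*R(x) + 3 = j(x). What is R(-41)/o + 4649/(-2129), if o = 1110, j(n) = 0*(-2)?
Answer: -13763169/6301840 ≈ -2.1840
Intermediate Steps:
j(n) = 0
R(x) = -3/8 (R(x) = -3/8 + (1/8)*0 = -3/8 + 0 = -3/8)
R(-41)/o + 4649/(-2129) = -3/8/1110 + 4649/(-2129) = -3/8*1/1110 + 4649*(-1/2129) = -1/2960 - 4649/2129 = -13763169/6301840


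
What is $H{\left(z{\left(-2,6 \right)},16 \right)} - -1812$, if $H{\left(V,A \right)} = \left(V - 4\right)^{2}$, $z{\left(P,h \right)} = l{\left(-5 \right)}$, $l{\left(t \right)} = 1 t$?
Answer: $1893$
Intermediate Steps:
$l{\left(t \right)} = t$
$z{\left(P,h \right)} = -5$
$H{\left(V,A \right)} = \left(-4 + V\right)^{2}$
$H{\left(z{\left(-2,6 \right)},16 \right)} - -1812 = \left(-4 - 5\right)^{2} - -1812 = \left(-9\right)^{2} + 1812 = 81 + 1812 = 1893$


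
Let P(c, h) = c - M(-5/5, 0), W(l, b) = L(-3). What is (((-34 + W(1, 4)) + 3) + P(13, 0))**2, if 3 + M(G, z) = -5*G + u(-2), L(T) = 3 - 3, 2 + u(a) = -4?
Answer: 196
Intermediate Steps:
u(a) = -6 (u(a) = -2 - 4 = -6)
L(T) = 0
W(l, b) = 0
M(G, z) = -9 - 5*G (M(G, z) = -3 + (-5*G - 6) = -3 + (-6 - 5*G) = -9 - 5*G)
P(c, h) = 4 + c (P(c, h) = c - (-9 - (-25)/5) = c - (-9 - 5*(-1)) = c - (-9 + 5) = c - 1*(-4) = c + 4 = 4 + c)
(((-34 + W(1, 4)) + 3) + P(13, 0))**2 = (((-34 + 0) + 3) + (4 + 13))**2 = ((-34 + 3) + 17)**2 = (-31 + 17)**2 = (-14)**2 = 196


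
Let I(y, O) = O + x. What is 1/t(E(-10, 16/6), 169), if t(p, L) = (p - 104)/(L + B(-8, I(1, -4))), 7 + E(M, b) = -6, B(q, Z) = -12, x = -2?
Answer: -157/117 ≈ -1.3419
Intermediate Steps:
I(y, O) = -2 + O (I(y, O) = O - 2 = -2 + O)
E(M, b) = -13 (E(M, b) = -7 - 6 = -13)
t(p, L) = (-104 + p)/(-12 + L) (t(p, L) = (p - 104)/(L - 12) = (-104 + p)/(-12 + L))
1/t(E(-10, 16/6), 169) = 1/((-104 - 13)/(-12 + 169)) = 1/(-117/157) = -157/117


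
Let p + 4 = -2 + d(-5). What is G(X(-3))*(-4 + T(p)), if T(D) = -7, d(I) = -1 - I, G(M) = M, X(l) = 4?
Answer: -44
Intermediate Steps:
p = -2 (p = -4 + (-2 + (-1 - 1*(-5))) = -4 + (-2 + (-1 + 5)) = -4 + (-2 + 4) = -4 + 2 = -2)
G(X(-3))*(-4 + T(p)) = 4*(-4 - 7) = 4*(-11) = -44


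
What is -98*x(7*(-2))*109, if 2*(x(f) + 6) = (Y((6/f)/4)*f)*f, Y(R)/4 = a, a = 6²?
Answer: -150680292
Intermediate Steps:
a = 36
Y(R) = 144 (Y(R) = 4*36 = 144)
x(f) = -6 + 72*f² (x(f) = -6 + ((144*f)*f)/2 = -6 + (144*f²)/2 = -6 + 72*f²)
-98*x(7*(-2))*109 = -98*(-6 + 72*(7*(-2))²)*109 = -98*(-6 + 72*(-14)²)*109 = -98*(-6 + 72*196)*109 = -98*(-6 + 14112)*109 = -98*14106*109 = -1382388*109 = -150680292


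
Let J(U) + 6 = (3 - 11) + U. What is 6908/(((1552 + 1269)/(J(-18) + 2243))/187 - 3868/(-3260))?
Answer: 1163885589570/201056017 ≈ 5788.9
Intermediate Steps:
J(U) = -14 + U (J(U) = -6 + ((3 - 11) + U) = -6 + (-8 + U) = -14 + U)
6908/(((1552 + 1269)/(J(-18) + 2243))/187 - 3868/(-3260)) = 6908/(((1552 + 1269)/((-14 - 18) + 2243))/187 - 3868/(-3260)) = 6908/((2821/(-32 + 2243))*(1/187) - 3868*(-1/3260)) = 6908/((2821/2211)*(1/187) + 967/815) = 6908/(2821/413457 + 967/815) = 6908/(402112034/336967455) = 6908*(336967455/402112034) = 1163885589570/201056017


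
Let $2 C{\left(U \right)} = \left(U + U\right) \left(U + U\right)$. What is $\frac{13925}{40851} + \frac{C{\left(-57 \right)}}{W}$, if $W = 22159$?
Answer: $\frac{574013873}{905217309} \approx 0.63412$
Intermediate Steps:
$C{\left(U \right)} = 2 U^{2}$ ($C{\left(U \right)} = \frac{\left(U + U\right) \left(U + U\right)}{2} = \frac{2 U 2 U}{2} = \frac{4 U^{2}}{2} = 2 U^{2}$)
$\frac{13925}{40851} + \frac{C{\left(-57 \right)}}{W} = \frac{13925}{40851} + \frac{2 \left(-57\right)^{2}}{22159} = 13925 \cdot \frac{1}{40851} + 2 \cdot 3249 \cdot \frac{1}{22159} = \frac{13925}{40851} + 6498 \cdot \frac{1}{22159} = \frac{13925}{40851} + \frac{6498}{22159} = \frac{574013873}{905217309}$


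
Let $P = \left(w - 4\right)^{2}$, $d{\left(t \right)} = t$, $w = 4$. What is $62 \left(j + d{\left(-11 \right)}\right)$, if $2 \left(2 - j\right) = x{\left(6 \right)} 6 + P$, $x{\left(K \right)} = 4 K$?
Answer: $-5022$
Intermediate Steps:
$P = 0$ ($P = \left(4 - 4\right)^{2} = 0^{2} = 0$)
$j = -70$ ($j = 2 - \frac{4 \cdot 6 \cdot 6 + 0}{2} = 2 - \frac{24 \cdot 6 + 0}{2} = 2 - \frac{144 + 0}{2} = 2 - 72 = -70$)
$62 \left(j + d{\left(-11 \right)}\right) = 62 \left(-70 - 11\right) = 62 \left(-81\right) = -5022$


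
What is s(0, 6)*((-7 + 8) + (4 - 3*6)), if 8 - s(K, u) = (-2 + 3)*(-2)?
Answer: -130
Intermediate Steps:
s(K, u) = 10 (s(K, u) = 8 - (-2 + 3)*(-2) = 8 - (-2) = 8 - 1*(-2) = 8 + 2 = 10)
s(0, 6)*((-7 + 8) + (4 - 3*6)) = 10*((-7 + 8) + (4 - 3*6)) = 10*(1 + (4 - 18)) = 10*(1 - 14) = 10*(-13) = -130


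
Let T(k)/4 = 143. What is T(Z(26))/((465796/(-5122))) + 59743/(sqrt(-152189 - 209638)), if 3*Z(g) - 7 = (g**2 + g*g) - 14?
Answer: -732446/116449 - 59743*I*sqrt(4467)/40203 ≈ -6.2898 - 99.32*I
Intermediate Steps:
Z(g) = -7/3 + 2*g**2/3 (Z(g) = 7/3 + ((g**2 + g*g) - 14)/3 = 7/3 + ((g**2 + g**2) - 14)/3 = 7/3 + (2*g**2 - 14)/3 = 7/3 + (-14 + 2*g**2)/3 = 7/3 + (-14/3 + 2*g**2/3) = -7/3 + 2*g**2/3)
T(k) = 572 (T(k) = 4*143 = 572)
T(Z(26))/((465796/(-5122))) + 59743/(sqrt(-152189 - 209638)) = 572/((465796/(-5122))) + 59743/(sqrt(-152189 - 209638)) = 572/((465796*(-1/5122))) + 59743/(sqrt(-361827)) = 572/(-232898/2561) + 59743/((9*I*sqrt(4467))) = 572*(-2561/232898) + 59743*(-I*sqrt(4467)/40203) = -732446/116449 - 59743*I*sqrt(4467)/40203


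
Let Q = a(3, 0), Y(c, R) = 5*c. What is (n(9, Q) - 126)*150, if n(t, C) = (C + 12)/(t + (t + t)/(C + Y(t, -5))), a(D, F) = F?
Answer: -879300/47 ≈ -18709.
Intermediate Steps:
Q = 0
n(t, C) = (12 + C)/(t + 2*t/(C + 5*t)) (n(t, C) = (C + 12)/(t + (t + t)/(C + 5*t)) = (12 + C)/(t + (2*t)/(C + 5*t)) = (12 + C)/(t + 2*t/(C + 5*t)))
(n(9, Q) - 126)*150 = ((0² + 12*0 + 60*9 + 5*0*9)/(9*(2 + 0 + 5*9)) - 126)*150 = ((0 + 0 + 540 + 0)/(9*(2 + 0 + 45)) - 126)*150 = ((⅑)*540/47 - 126)*150 = ((⅑)*(1/47)*540 - 126)*150 = (60/47 - 126)*150 = -5862/47*150 = -879300/47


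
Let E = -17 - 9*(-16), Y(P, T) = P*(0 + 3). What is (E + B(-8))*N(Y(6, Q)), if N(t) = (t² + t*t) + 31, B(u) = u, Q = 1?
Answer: 80801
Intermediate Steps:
Y(P, T) = 3*P (Y(P, T) = P*3 = 3*P)
E = 127 (E = -17 + 144 = 127)
N(t) = 31 + 2*t² (N(t) = (t² + t²) + 31 = 2*t² + 31 = 31 + 2*t²)
(E + B(-8))*N(Y(6, Q)) = (127 - 8)*(31 + 2*(3*6)²) = 119*(31 + 2*18²) = 119*(31 + 2*324) = 119*(31 + 648) = 119*679 = 80801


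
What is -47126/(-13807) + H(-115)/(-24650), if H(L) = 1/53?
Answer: 61567748893/18038155150 ≈ 3.4132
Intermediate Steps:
H(L) = 1/53
-47126/(-13807) + H(-115)/(-24650) = -47126/(-13807) + (1/53)/(-24650) = -47126*(-1/13807) + (1/53)*(-1/24650) = 47126/13807 - 1/1306450 = 61567748893/18038155150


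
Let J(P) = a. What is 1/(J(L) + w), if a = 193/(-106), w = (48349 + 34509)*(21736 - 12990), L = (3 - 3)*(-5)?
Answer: 106/76815663015 ≈ 1.3799e-9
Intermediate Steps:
L = 0 (L = 0*(-5) = 0)
w = 724676068 (w = 82858*8746 = 724676068)
a = -193/106 (a = 193*(-1/106) = -193/106 ≈ -1.8208)
J(P) = -193/106
1/(J(L) + w) = 1/(-193/106 + 724676068) = 1/(76815663015/106) = 106/76815663015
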